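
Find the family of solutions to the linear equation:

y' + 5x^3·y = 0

Using integrating factor method:

General solution: y = Ce^(-5x^4/4)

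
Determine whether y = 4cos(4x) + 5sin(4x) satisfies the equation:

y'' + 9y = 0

Verification:
y'' = -64cos(4x) - 80sin(4x)
y'' + 9y ≠ 0 (frequency mismatch: got 16 instead of 9)

No, it is not a solution.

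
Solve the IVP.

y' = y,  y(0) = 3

General solution: y = Ce^x
Applying IC y(0) = 3:
Particular solution: y = 3e^x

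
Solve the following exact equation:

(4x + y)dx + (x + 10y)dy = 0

Verify exactness: ∂M/∂y = ∂N/∂x ✓
Find F(x,y) such that ∂F/∂x = M, ∂F/∂y = N
Solution: 2x² + xy + 5y² = C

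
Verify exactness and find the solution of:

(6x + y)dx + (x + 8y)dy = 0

Verify exactness: ∂M/∂y = ∂N/∂x ✓
Find F(x,y) such that ∂F/∂x = M, ∂F/∂y = N
Solution: 3x² + xy + 4y² = C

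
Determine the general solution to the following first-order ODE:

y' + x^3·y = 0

Using integrating factor method:

General solution: y = Ce^(-x^4/4)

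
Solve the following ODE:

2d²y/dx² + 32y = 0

Characteristic equation: 2r² + 32 = 0
Divide by 2: r² + 16 = 0
Roots: r = ±4i (complex conjugates)
General solution: y = C₁cos(4x) + C₂sin(4x)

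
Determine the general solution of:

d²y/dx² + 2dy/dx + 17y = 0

Characteristic equation: r² + 2r + 17 = 0
Roots: r = -1 ± 4i (complex conjugates)
General solution: y = e^(-x)(C₁cos(4x) + C₂sin(4x))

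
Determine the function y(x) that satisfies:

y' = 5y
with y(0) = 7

General solution: y = Ce^(5x)
Applying IC y(0) = 7:
Particular solution: y = 7e^(5x)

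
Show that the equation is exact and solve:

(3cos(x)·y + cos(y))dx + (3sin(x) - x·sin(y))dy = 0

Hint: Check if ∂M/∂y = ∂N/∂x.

Verify exactness: ∂M/∂y = ∂N/∂x ✓
Find F(x,y) such that ∂F/∂x = M, ∂F/∂y = N
Solution: 3sin(x)·y + x·cos(y) = C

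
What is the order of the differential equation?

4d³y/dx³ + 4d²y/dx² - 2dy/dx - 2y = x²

The order is 3 (highest derivative is of order 3).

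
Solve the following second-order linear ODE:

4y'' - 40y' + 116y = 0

Characteristic equation: 4r² - 40r + 116 = 0
Divide by 4: r² - 10r + 29 = 0
Roots: r = 5 ± 2i (complex conjugates)
General solution: y = e^(5x)(C₁cos(2x) + C₂sin(2x))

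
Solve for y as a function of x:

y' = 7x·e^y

Separating variables and integrating:
-e^(-y) = 7x²/2 + C

General solution: y = -ln(C - 7x²/2)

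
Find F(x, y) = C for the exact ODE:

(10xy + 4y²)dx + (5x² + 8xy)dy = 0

Verify exactness: ∂M/∂y = ∂N/∂x ✓
Find F(x,y) such that ∂F/∂x = M, ∂F/∂y = N
Solution: 5x²y + 4xy² = C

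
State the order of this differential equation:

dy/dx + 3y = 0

The order is 1 (highest derivative is of order 1).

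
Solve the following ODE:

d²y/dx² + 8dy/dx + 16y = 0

Characteristic equation: r² + 8r + 16 = 0
Factored: (r + 4)² = 0
Repeated root: r = -4
General solution: y = (C₁ + C₂x)e^(-4x)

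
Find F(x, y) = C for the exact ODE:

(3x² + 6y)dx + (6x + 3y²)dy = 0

Verify exactness: ∂M/∂y = ∂N/∂x ✓
Find F(x,y) such that ∂F/∂x = M, ∂F/∂y = N
Solution: x³ + 6xy + y³ = C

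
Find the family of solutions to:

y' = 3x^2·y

Separating variables and integrating:
ln|y| = x^3 + C

General solution: y = Ce^(x^3)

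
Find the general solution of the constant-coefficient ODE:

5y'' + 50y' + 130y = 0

Characteristic equation: 5r² + 50r + 130 = 0
Divide by 5: r² + 10r + 26 = 0
Roots: r = -5 ± i (complex conjugates)
General solution: y = e^(-5x)(C₁cos(x) + C₂sin(x))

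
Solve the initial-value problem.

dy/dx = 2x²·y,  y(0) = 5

General solution: y = Ce^(2x³/3)
Applying IC y(0) = 5:
Particular solution: y = 5e^(2x³/3)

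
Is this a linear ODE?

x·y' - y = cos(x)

Yes. Linear (y and its derivatives appear to the first power only, no products of y terms)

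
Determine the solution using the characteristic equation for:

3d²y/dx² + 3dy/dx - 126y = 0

Characteristic equation: 3r² + 3r - 126 = 0
Divide by 3: r² + r - 42 = 0
Roots: r = 6, -7 (distinct real)
General solution: y = C₁e^(6x) + C₂e^(-7x)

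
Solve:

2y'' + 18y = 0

Characteristic equation: 2r² + 18 = 0
Divide by 2: r² + 9 = 0
Roots: r = ±3i (complex conjugates)
General solution: y = C₁cos(3x) + C₂sin(3x)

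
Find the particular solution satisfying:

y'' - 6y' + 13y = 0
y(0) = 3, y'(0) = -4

General solution: y = e^(3x)(C₁cos(2x) + C₂sin(2x))
Complex roots r = 3 ± 2i
Applying ICs: C₁ = 3, C₂ = -13/2
Particular solution: y = e^(3x)(3cos(2x) - (13/2)sin(2x))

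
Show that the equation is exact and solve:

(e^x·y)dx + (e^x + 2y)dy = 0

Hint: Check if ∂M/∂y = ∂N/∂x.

Verify exactness: ∂M/∂y = ∂N/∂x ✓
Find F(x,y) such that ∂F/∂x = M, ∂F/∂y = N
Solution: e^x·y + y² = C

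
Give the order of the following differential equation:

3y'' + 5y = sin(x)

The order is 2 (highest derivative is of order 2).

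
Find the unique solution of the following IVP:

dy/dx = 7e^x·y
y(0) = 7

General solution: y = Ce^(7e^x)
Applying IC y(0) = 7:
Particular solution: y = 7e^(7(e^x - 1))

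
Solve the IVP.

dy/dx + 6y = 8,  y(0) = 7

General solution: y = 4/3 + Ce^(-6x)
Applying y(0) = 7: C = 7 - 4/3 = 17/3
Particular solution: y = 4/3 + (17/3)e^(-6x)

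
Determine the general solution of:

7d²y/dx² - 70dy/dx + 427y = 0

Characteristic equation: 7r² - 70r + 427 = 0
Divide by 7: r² - 10r + 61 = 0
Roots: r = 5 ± 6i (complex conjugates)
General solution: y = e^(5x)(C₁cos(6x) + C₂sin(6x))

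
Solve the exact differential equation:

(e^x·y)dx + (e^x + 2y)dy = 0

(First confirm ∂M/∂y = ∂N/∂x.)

Verify exactness: ∂M/∂y = ∂N/∂x ✓
Find F(x,y) such that ∂F/∂x = M, ∂F/∂y = N
Solution: e^x·y + y² = C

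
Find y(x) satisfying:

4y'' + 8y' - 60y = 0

Characteristic equation: 4r² + 8r - 60 = 0
Divide by 4: r² + 2r - 15 = 0
Roots: r = 3, -5 (distinct real)
General solution: y = C₁e^(3x) + C₂e^(-5x)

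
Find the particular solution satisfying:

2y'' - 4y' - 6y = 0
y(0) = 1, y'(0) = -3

General solution: y = C₁e^(3x) + C₂e^(-x)
Applying ICs: C₁ = -1/2, C₂ = 3/2
Particular solution: y = -(1/2)e^(3x) + (3/2)e^(-x)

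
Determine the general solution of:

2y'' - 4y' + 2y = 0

Characteristic equation: 2r² - 4r + 2 = 0
Divide by 2: r² - 2r + 1 = 0
Factored: (r - 1)² = 0
Repeated root: r = 1
General solution: y = (C₁ + C₂x)e^x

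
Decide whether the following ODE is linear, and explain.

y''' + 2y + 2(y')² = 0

Nonlinear ((y')² term)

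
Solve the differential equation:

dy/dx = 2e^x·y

Separating variables and integrating:
ln|y| = 2e^x + C

General solution: y = Ce^(2e^x)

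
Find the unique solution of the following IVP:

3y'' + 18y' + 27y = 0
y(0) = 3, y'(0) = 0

General solution: y = (C₁ + C₂x)e^(-3x)
Repeated root r = -3
Applying ICs: C₁ = 3, C₂ = 9
Particular solution: y = (3 + 9x)e^(-3x)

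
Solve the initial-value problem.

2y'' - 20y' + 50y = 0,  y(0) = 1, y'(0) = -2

General solution: y = (C₁ + C₂x)e^(5x)
Repeated root r = 5
Applying ICs: C₁ = 1, C₂ = -7
Particular solution: y = (1 - 7x)e^(5x)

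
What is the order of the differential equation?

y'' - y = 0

The order is 2 (highest derivative is of order 2).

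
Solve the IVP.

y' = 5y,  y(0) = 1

General solution: y = Ce^(5x)
Applying IC y(0) = 1:
Particular solution: y = e^(5x)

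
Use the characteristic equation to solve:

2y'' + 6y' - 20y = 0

Characteristic equation: 2r² + 6r - 20 = 0
Divide by 2: r² + 3r - 10 = 0
Roots: r = 2, -5 (distinct real)
General solution: y = C₁e^(2x) + C₂e^(-5x)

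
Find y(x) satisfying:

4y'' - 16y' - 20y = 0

Characteristic equation: 4r² - 16r - 20 = 0
Divide by 4: r² - 4r - 5 = 0
Roots: r = 5, -1 (distinct real)
General solution: y = C₁e^(5x) + C₂e^(-x)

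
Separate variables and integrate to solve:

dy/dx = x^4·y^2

Separating variables and integrating:
-1/y = x^5/5 + C

General solution: y^-1 = (-1/5)x^5 + C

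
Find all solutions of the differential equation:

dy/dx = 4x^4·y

Separating variables and integrating:
ln|y| = 4x^5/5 + C

General solution: y = Ce^(4x^5/5)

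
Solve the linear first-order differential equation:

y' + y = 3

Using integrating factor method:

General solution: y = 3 + Ce^(-x)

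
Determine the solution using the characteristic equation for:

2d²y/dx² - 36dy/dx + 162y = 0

Characteristic equation: 2r² - 36r + 162 = 0
Divide by 2: r² - 18r + 81 = 0
Factored: (r - 9)² = 0
Repeated root: r = 9
General solution: y = (C₁ + C₂x)e^(9x)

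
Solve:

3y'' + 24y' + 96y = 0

Characteristic equation: 3r² + 24r + 96 = 0
Divide by 3: r² + 8r + 32 = 0
Roots: r = -4 ± 4i (complex conjugates)
General solution: y = e^(-4x)(C₁cos(4x) + C₂sin(4x))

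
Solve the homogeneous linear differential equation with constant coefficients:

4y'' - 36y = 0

Characteristic equation: 4r² - 36 = 0
Divide by 4: r² - 9 = 0
Roots: r = 3, -3 (distinct real)
General solution: y = C₁e^(3x) + C₂e^(-3x)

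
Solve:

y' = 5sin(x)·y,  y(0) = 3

General solution: y = Ce^(-5cos(x))
Applying IC y(0) = 3:
Particular solution: y = 3e^(5(1-cos(x)))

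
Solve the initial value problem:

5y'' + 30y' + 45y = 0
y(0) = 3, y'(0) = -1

General solution: y = (C₁ + C₂x)e^(-3x)
Repeated root r = -3
Applying ICs: C₁ = 3, C₂ = 8
Particular solution: y = (3 + 8x)e^(-3x)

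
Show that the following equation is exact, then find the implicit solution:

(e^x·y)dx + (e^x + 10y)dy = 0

Verify exactness: ∂M/∂y = ∂N/∂x ✓
Find F(x,y) such that ∂F/∂x = M, ∂F/∂y = N
Solution: e^x·y + 5y² = C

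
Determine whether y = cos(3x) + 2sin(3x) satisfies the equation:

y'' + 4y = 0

Verification:
y'' = -9cos(3x) - 18sin(3x)
y'' + 4y ≠ 0 (frequency mismatch: got 9 instead of 4)

No, it is not a solution.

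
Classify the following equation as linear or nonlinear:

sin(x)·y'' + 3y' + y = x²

Linear (y and its derivatives appear to the first power only, no products of y terms)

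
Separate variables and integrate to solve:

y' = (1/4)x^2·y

Separating variables and integrating:
ln|y| = x^3/12 + C

General solution: y = Ce^(x^3/12)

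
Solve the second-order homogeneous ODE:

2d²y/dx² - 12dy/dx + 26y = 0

Characteristic equation: 2r² - 12r + 26 = 0
Divide by 2: r² - 6r + 13 = 0
Roots: r = 3 ± 2i (complex conjugates)
General solution: y = e^(3x)(C₁cos(2x) + C₂sin(2x))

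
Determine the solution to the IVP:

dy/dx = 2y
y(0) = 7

General solution: y = Ce^(2x)
Applying IC y(0) = 7:
Particular solution: y = 7e^(2x)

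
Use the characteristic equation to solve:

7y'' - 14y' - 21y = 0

Characteristic equation: 7r² - 14r - 21 = 0
Divide by 7: r² - 2r - 3 = 0
Roots: r = 3, -1 (distinct real)
General solution: y = C₁e^(3x) + C₂e^(-x)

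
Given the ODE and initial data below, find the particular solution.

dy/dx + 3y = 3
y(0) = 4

General solution: y = 1 + Ce^(-3x)
Applying y(0) = 4: C = 4 - 1 = 3
Particular solution: y = 1 + 3e^(-3x)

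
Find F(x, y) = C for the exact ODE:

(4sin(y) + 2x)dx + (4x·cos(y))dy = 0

Verify exactness: ∂M/∂y = ∂N/∂x ✓
Find F(x,y) such that ∂F/∂x = M, ∂F/∂y = N
Solution: 4x·sin(y) + x² = C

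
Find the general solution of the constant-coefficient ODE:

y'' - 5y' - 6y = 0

Characteristic equation: r² - 5r - 6 = 0
Roots: r = 6, -1 (distinct real)
General solution: y = C₁e^(6x) + C₂e^(-x)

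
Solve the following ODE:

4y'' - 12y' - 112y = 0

Characteristic equation: 4r² - 12r - 112 = 0
Divide by 4: r² - 3r - 28 = 0
Roots: r = 7, -4 (distinct real)
General solution: y = C₁e^(7x) + C₂e^(-4x)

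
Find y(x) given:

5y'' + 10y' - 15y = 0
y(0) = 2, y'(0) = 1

General solution: y = C₁e^x + C₂e^(-3x)
Applying ICs: C₁ = 7/4, C₂ = 1/4
Particular solution: y = (7/4)e^x + (1/4)e^(-3x)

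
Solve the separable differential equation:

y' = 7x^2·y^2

Separating variables and integrating:
-1/y = 7x^3/3 + C

General solution: y^-1 = (-7/3)x^3 + C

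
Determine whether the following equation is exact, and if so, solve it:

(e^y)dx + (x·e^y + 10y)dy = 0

Verify exactness: ∂M/∂y = ∂N/∂x ✓
Find F(x,y) such that ∂F/∂x = M, ∂F/∂y = N
Solution: x·e^y + 5y² = C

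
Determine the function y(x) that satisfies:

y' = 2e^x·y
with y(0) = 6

General solution: y = Ce^(2e^x)
Applying IC y(0) = 6:
Particular solution: y = 6e^(2(e^x - 1))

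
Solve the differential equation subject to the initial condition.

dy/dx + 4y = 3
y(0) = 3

General solution: y = 3/4 + Ce^(-4x)
Applying y(0) = 3: C = 3 - 3/4 = 9/4
Particular solution: y = 3/4 + (9/4)e^(-4x)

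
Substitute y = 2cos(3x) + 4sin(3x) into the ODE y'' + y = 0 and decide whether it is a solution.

Verification:
y'' = -18cos(3x) - 36sin(3x)
y'' + y ≠ 0 (frequency mismatch: got 9 instead of 1)

No, it is not a solution.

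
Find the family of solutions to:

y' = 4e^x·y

Separating variables and integrating:
ln|y| = 4e^x + C

General solution: y = Ce^(4e^x)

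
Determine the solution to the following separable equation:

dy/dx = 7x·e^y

Separating variables and integrating:
-e^(-y) = 7x²/2 + C

General solution: y = -ln(C - 7x²/2)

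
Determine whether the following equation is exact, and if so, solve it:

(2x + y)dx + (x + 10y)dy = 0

Verify exactness: ∂M/∂y = ∂N/∂x ✓
Find F(x,y) such that ∂F/∂x = M, ∂F/∂y = N
Solution: x² + xy + 5y² = C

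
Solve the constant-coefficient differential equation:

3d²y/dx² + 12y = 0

Characteristic equation: 3r² + 12 = 0
Divide by 3: r² + 4 = 0
Roots: r = ±2i (complex conjugates)
General solution: y = C₁cos(2x) + C₂sin(2x)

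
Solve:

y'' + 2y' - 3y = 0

Characteristic equation: r² + 2r - 3 = 0
Roots: r = 1, -3 (distinct real)
General solution: y = C₁e^x + C₂e^(-3x)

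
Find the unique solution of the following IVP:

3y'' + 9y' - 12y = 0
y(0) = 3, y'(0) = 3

General solution: y = C₁e^x + C₂e^(-4x)
Applying ICs: C₁ = 3, C₂ = 0
Particular solution: y = 3e^x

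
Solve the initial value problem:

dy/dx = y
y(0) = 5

General solution: y = Ce^x
Applying IC y(0) = 5:
Particular solution: y = 5e^x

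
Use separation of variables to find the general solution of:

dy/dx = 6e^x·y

Separating variables and integrating:
ln|y| = 6e^x + C

General solution: y = Ce^(6e^x)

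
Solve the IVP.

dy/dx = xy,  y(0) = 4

General solution: y = Ce^(x²/2)
Applying IC y(0) = 4:
Particular solution: y = 4e^(x²/2)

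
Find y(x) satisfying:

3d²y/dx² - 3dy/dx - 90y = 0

Characteristic equation: 3r² - 3r - 90 = 0
Divide by 3: r² - r - 30 = 0
Roots: r = 6, -5 (distinct real)
General solution: y = C₁e^(6x) + C₂e^(-5x)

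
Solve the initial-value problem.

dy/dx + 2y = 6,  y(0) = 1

General solution: y = 3 + Ce^(-2x)
Applying y(0) = 1: C = 1 - 3 = -2
Particular solution: y = 3 - 2e^(-2x)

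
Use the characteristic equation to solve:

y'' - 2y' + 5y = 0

Characteristic equation: r² - 2r + 5 = 0
Roots: r = 1 ± 2i (complex conjugates)
General solution: y = e^x(C₁cos(2x) + C₂sin(2x))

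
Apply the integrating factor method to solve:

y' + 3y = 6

Using integrating factor method:

General solution: y = 2 + Ce^(-3x)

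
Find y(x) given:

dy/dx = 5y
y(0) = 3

General solution: y = Ce^(5x)
Applying IC y(0) = 3:
Particular solution: y = 3e^(5x)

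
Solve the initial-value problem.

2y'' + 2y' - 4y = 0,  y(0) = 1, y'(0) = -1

General solution: y = C₁e^x + C₂e^(-2x)
Applying ICs: C₁ = 1/3, C₂ = 2/3
Particular solution: y = (1/3)e^x + (2/3)e^(-2x)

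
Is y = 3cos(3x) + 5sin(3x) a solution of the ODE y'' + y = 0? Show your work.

Verification:
y'' = -27cos(3x) - 45sin(3x)
y'' + y ≠ 0 (frequency mismatch: got 9 instead of 1)

No, it is not a solution.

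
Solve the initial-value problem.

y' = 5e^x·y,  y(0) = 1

General solution: y = Ce^(5e^x)
Applying IC y(0) = 1:
Particular solution: y = e^(5(e^x - 1))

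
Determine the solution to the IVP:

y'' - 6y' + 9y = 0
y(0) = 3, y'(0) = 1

General solution: y = (C₁ + C₂x)e^(3x)
Repeated root r = 3
Applying ICs: C₁ = 3, C₂ = -8
Particular solution: y = (3 - 8x)e^(3x)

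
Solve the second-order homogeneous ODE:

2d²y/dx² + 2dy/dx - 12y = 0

Characteristic equation: 2r² + 2r - 12 = 0
Divide by 2: r² + r - 6 = 0
Roots: r = 2, -3 (distinct real)
General solution: y = C₁e^(2x) + C₂e^(-3x)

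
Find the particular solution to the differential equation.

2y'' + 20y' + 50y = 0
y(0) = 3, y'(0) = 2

General solution: y = (C₁ + C₂x)e^(-5x)
Repeated root r = -5
Applying ICs: C₁ = 3, C₂ = 17
Particular solution: y = (3 + 17x)e^(-5x)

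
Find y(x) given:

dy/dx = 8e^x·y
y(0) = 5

General solution: y = Ce^(8e^x)
Applying IC y(0) = 5:
Particular solution: y = 5e^(8(e^x - 1))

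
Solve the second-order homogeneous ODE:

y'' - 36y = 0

Characteristic equation: r² - 36 = 0
Roots: r = 6, -6 (distinct real)
General solution: y = C₁e^(6x) + C₂e^(-6x)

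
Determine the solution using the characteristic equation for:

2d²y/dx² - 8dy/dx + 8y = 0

Characteristic equation: 2r² - 8r + 8 = 0
Divide by 2: r² - 4r + 4 = 0
Factored: (r - 2)² = 0
Repeated root: r = 2
General solution: y = (C₁ + C₂x)e^(2x)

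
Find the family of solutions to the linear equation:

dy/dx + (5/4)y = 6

Using integrating factor method:

General solution: y = 24/5 + Ce^(-5x/4)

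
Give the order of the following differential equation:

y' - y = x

The order is 1 (highest derivative is of order 1).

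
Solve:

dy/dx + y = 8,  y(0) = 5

General solution: y = 8 + Ce^(-x)
Applying y(0) = 5: C = 5 - 8 = -3
Particular solution: y = 8 - 3e^(-x)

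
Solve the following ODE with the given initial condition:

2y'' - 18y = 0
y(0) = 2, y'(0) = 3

General solution: y = C₁e^(3x) + C₂e^(-3x)
Applying ICs: C₁ = 3/2, C₂ = 1/2
Particular solution: y = (3/2)e^(3x) + (1/2)e^(-3x)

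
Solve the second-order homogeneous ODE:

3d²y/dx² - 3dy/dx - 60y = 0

Characteristic equation: 3r² - 3r - 60 = 0
Divide by 3: r² - r - 20 = 0
Roots: r = 5, -4 (distinct real)
General solution: y = C₁e^(5x) + C₂e^(-4x)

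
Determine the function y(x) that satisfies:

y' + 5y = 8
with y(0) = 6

General solution: y = 8/5 + Ce^(-5x)
Applying y(0) = 6: C = 6 - 8/5 = 22/5
Particular solution: y = 8/5 + (22/5)e^(-5x)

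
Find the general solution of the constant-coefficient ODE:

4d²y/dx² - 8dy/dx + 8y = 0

Characteristic equation: 4r² - 8r + 8 = 0
Divide by 4: r² - 2r + 2 = 0
Roots: r = 1 ± i (complex conjugates)
General solution: y = e^x(C₁cos(x) + C₂sin(x))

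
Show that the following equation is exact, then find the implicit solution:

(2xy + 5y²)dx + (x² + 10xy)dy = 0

Verify exactness: ∂M/∂y = ∂N/∂x ✓
Find F(x,y) such that ∂F/∂x = M, ∂F/∂y = N
Solution: x²y + 5xy² = C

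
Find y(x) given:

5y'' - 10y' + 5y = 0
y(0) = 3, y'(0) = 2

General solution: y = (C₁ + C₂x)e^x
Repeated root r = 1
Applying ICs: C₁ = 3, C₂ = -1
Particular solution: y = (3 - x)e^x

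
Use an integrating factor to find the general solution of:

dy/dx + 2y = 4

Using integrating factor method:

General solution: y = 2 + Ce^(-2x)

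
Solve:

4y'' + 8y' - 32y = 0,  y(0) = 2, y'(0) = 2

General solution: y = C₁e^(2x) + C₂e^(-4x)
Applying ICs: C₁ = 5/3, C₂ = 1/3
Particular solution: y = (5/3)e^(2x) + (1/3)e^(-4x)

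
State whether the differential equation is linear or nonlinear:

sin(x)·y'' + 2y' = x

Linear (y and its derivatives appear to the first power only, no products of y terms)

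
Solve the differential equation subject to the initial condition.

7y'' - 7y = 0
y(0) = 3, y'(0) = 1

General solution: y = C₁e^x + C₂e^(-x)
Applying ICs: C₁ = 2, C₂ = 1
Particular solution: y = 2e^x + e^(-x)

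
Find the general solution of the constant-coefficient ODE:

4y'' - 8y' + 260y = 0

Characteristic equation: 4r² - 8r + 260 = 0
Divide by 4: r² - 2r + 65 = 0
Roots: r = 1 ± 8i (complex conjugates)
General solution: y = e^x(C₁cos(8x) + C₂sin(8x))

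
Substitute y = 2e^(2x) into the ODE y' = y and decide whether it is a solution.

Verification:
y = 2e^(2x)
y' = 4e^(2x)
But y = 2e^(2x)
y' ≠ y — the derivative does not match

No, it is not a solution.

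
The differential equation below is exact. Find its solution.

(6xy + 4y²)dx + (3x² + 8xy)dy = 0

Verify exactness: ∂M/∂y = ∂N/∂x ✓
Find F(x,y) such that ∂F/∂x = M, ∂F/∂y = N
Solution: 3x²y + 4xy² = C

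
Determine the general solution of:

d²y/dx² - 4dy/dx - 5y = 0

Characteristic equation: r² - 4r - 5 = 0
Roots: r = 5, -1 (distinct real)
General solution: y = C₁e^(5x) + C₂e^(-x)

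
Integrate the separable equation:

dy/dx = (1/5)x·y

Separating variables and integrating:
ln|y| = x^2/10 + C

General solution: y = Ce^(x^2/10)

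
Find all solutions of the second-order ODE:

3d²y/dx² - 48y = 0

Characteristic equation: 3r² - 48 = 0
Divide by 3: r² - 16 = 0
Roots: r = 4, -4 (distinct real)
General solution: y = C₁e^(4x) + C₂e^(-4x)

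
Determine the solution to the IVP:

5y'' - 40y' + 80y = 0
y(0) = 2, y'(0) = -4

General solution: y = (C₁ + C₂x)e^(4x)
Repeated root r = 4
Applying ICs: C₁ = 2, C₂ = -12
Particular solution: y = (2 - 12x)e^(4x)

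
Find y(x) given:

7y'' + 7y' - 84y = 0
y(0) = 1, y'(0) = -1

General solution: y = C₁e^(3x) + C₂e^(-4x)
Applying ICs: C₁ = 3/7, C₂ = 4/7
Particular solution: y = (3/7)e^(3x) + (4/7)e^(-4x)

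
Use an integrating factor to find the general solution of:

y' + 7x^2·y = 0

Using integrating factor method:

General solution: y = Ce^(-7x^3/3)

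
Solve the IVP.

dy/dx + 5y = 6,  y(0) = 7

General solution: y = 6/5 + Ce^(-5x)
Applying y(0) = 7: C = 7 - 6/5 = 29/5
Particular solution: y = 6/5 + (29/5)e^(-5x)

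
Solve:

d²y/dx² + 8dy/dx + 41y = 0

Characteristic equation: r² + 8r + 41 = 0
Roots: r = -4 ± 5i (complex conjugates)
General solution: y = e^(-4x)(C₁cos(5x) + C₂sin(5x))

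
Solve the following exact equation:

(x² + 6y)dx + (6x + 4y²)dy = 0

Verify exactness: ∂M/∂y = ∂N/∂x ✓
Find F(x,y) such that ∂F/∂x = M, ∂F/∂y = N
Solution: x³/3 + 6xy + 4y³/3 = C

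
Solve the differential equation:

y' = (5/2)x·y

Separating variables and integrating:
ln|y| = 5x^2/4 + C

General solution: y = Ce^(5x^2/4)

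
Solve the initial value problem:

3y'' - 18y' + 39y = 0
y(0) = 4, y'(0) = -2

General solution: y = e^(3x)(C₁cos(2x) + C₂sin(2x))
Complex roots r = 3 ± 2i
Applying ICs: C₁ = 4, C₂ = -7
Particular solution: y = e^(3x)(4cos(2x) - 7sin(2x))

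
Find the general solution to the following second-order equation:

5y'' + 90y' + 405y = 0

Characteristic equation: 5r² + 90r + 405 = 0
Divide by 5: r² + 18r + 81 = 0
Factored: (r + 9)² = 0
Repeated root: r = -9
General solution: y = (C₁ + C₂x)e^(-9x)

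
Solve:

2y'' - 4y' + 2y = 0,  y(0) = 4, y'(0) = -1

General solution: y = (C₁ + C₂x)e^x
Repeated root r = 1
Applying ICs: C₁ = 4, C₂ = -5
Particular solution: y = (4 - 5x)e^x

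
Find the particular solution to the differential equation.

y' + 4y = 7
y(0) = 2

General solution: y = 7/4 + Ce^(-4x)
Applying y(0) = 2: C = 2 - 7/4 = 1/4
Particular solution: y = 7/4 + (1/4)e^(-4x)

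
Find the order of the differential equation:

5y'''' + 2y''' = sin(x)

The order is 4 (highest derivative is of order 4).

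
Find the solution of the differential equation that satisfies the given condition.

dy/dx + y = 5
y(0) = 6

General solution: y = 5 + Ce^(-x)
Applying y(0) = 6: C = 6 - 5 = 1
Particular solution: y = 5 + e^(-x)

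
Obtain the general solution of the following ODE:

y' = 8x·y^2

Separating variables and integrating:
-1/y = 4x^2 + C

General solution: y^-1 = -4x^2 + C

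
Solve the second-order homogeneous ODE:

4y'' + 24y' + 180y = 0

Characteristic equation: 4r² + 24r + 180 = 0
Divide by 4: r² + 6r + 45 = 0
Roots: r = -3 ± 6i (complex conjugates)
General solution: y = e^(-3x)(C₁cos(6x) + C₂sin(6x))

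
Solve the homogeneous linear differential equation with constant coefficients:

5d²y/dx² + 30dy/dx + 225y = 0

Characteristic equation: 5r² + 30r + 225 = 0
Divide by 5: r² + 6r + 45 = 0
Roots: r = -3 ± 6i (complex conjugates)
General solution: y = e^(-3x)(C₁cos(6x) + C₂sin(6x))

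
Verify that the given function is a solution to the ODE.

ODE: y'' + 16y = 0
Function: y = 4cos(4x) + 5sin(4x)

Verification:
y'' = -64cos(4x) - 80sin(4x)
y'' + 16y = 0 ✓

Yes, it is a solution.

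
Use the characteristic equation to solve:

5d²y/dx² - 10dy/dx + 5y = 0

Characteristic equation: 5r² - 10r + 5 = 0
Divide by 5: r² - 2r + 1 = 0
Factored: (r - 1)² = 0
Repeated root: r = 1
General solution: y = (C₁ + C₂x)e^x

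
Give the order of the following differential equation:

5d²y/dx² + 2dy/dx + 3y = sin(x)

The order is 2 (highest derivative is of order 2).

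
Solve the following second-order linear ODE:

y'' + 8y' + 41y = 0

Characteristic equation: r² + 8r + 41 = 0
Roots: r = -4 ± 5i (complex conjugates)
General solution: y = e^(-4x)(C₁cos(5x) + C₂sin(5x))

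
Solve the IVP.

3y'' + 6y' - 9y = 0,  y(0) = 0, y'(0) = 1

General solution: y = C₁e^x + C₂e^(-3x)
Applying ICs: C₁ = 1/4, C₂ = -1/4
Particular solution: y = (1/4)e^x - (1/4)e^(-3x)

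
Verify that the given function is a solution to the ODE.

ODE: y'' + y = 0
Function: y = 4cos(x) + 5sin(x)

Verification:
y'' = -4cos(x) - 5sin(x)
y'' + y = 0 ✓

Yes, it is a solution.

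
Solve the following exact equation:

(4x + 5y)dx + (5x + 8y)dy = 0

Verify exactness: ∂M/∂y = ∂N/∂x ✓
Find F(x,y) such that ∂F/∂x = M, ∂F/∂y = N
Solution: 2x² + 5xy + 4y² = C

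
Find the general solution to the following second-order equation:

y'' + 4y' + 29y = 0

Characteristic equation: r² + 4r + 29 = 0
Roots: r = -2 ± 5i (complex conjugates)
General solution: y = e^(-2x)(C₁cos(5x) + C₂sin(5x))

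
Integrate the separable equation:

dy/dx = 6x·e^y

Separating variables and integrating:
-e^(-y) = 3x² + C

General solution: y = -ln(C - 3x²)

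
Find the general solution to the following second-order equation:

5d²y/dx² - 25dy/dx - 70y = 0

Characteristic equation: 5r² - 25r - 70 = 0
Divide by 5: r² - 5r - 14 = 0
Roots: r = 7, -2 (distinct real)
General solution: y = C₁e^(7x) + C₂e^(-2x)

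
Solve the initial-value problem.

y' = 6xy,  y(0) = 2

General solution: y = Ce^(3x²)
Applying IC y(0) = 2:
Particular solution: y = 2e^(3x²)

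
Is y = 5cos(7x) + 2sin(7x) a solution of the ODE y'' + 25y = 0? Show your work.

Verification:
y'' = -245cos(7x) - 98sin(7x)
y'' + 25y ≠ 0 (frequency mismatch: got 49 instead of 25)

No, it is not a solution.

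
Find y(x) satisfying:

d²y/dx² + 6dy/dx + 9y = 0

Characteristic equation: r² + 6r + 9 = 0
Factored: (r + 3)² = 0
Repeated root: r = -3
General solution: y = (C₁ + C₂x)e^(-3x)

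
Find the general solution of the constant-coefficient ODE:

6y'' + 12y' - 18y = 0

Characteristic equation: 6r² + 12r - 18 = 0
Divide by 6: r² + 2r - 3 = 0
Roots: r = 1, -3 (distinct real)
General solution: y = C₁e^x + C₂e^(-3x)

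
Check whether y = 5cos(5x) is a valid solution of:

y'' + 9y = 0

Verification:
y'' = -125cos(5x)
y'' + 9y ≠ 0 (frequency mismatch: got 25 instead of 9)

No, it is not a solution.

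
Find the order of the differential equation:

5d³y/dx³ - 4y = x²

The order is 3 (highest derivative is of order 3).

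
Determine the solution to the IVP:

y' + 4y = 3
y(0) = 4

General solution: y = 3/4 + Ce^(-4x)
Applying y(0) = 4: C = 4 - 3/4 = 13/4
Particular solution: y = 3/4 + (13/4)e^(-4x)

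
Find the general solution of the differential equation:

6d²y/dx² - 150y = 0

Characteristic equation: 6r² - 150 = 0
Divide by 6: r² - 25 = 0
Roots: r = 5, -5 (distinct real)
General solution: y = C₁e^(5x) + C₂e^(-5x)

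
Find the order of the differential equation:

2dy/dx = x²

The order is 1 (highest derivative is of order 1).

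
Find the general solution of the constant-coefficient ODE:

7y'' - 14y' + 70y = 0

Characteristic equation: 7r² - 14r + 70 = 0
Divide by 7: r² - 2r + 10 = 0
Roots: r = 1 ± 3i (complex conjugates)
General solution: y = e^x(C₁cos(3x) + C₂sin(3x))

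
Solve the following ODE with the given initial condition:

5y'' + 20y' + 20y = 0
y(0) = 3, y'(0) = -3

General solution: y = (C₁ + C₂x)e^(-2x)
Repeated root r = -2
Applying ICs: C₁ = 3, C₂ = 3
Particular solution: y = (3 + 3x)e^(-2x)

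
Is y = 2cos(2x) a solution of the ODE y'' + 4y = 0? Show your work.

Verification:
y'' = -8cos(2x)
y'' + 4y = 0 ✓

Yes, it is a solution.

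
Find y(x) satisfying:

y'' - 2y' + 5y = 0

Characteristic equation: r² - 2r + 5 = 0
Roots: r = 1 ± 2i (complex conjugates)
General solution: y = e^x(C₁cos(2x) + C₂sin(2x))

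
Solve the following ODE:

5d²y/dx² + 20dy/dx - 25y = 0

Characteristic equation: 5r² + 20r - 25 = 0
Divide by 5: r² + 4r - 5 = 0
Roots: r = 1, -5 (distinct real)
General solution: y = C₁e^x + C₂e^(-5x)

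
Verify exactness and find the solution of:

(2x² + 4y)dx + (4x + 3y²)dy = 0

Verify exactness: ∂M/∂y = ∂N/∂x ✓
Find F(x,y) such that ∂F/∂x = M, ∂F/∂y = N
Solution: 2x³/3 + 4xy + y³ = C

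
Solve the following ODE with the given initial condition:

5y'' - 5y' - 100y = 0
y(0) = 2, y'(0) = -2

General solution: y = C₁e^(5x) + C₂e^(-4x)
Applying ICs: C₁ = 2/3, C₂ = 4/3
Particular solution: y = (2/3)e^(5x) + (4/3)e^(-4x)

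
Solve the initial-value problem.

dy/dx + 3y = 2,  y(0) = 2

General solution: y = 2/3 + Ce^(-3x)
Applying y(0) = 2: C = 2 - 2/3 = 4/3
Particular solution: y = 2/3 + (4/3)e^(-3x)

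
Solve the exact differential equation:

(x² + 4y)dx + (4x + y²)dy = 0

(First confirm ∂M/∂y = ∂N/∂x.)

Verify exactness: ∂M/∂y = ∂N/∂x ✓
Find F(x,y) such that ∂F/∂x = M, ∂F/∂y = N
Solution: x³/3 + 4xy + y³/3 = C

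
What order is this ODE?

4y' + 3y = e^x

The order is 1 (highest derivative is of order 1).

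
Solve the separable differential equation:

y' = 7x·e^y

Separating variables and integrating:
-e^(-y) = 7x²/2 + C

General solution: y = -ln(C - 7x²/2)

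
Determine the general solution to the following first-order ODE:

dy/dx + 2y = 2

Using integrating factor method:

General solution: y = 1 + Ce^(-2x)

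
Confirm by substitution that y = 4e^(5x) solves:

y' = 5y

Verification:
y = 4e^(5x)
y' = 20e^(5x)
5y = 20e^(5x)
y' = 5y ✓

Yes, it is a solution.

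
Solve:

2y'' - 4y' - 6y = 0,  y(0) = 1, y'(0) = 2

General solution: y = C₁e^(3x) + C₂e^(-x)
Applying ICs: C₁ = 3/4, C₂ = 1/4
Particular solution: y = (3/4)e^(3x) + (1/4)e^(-x)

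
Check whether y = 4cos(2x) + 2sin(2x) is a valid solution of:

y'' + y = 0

Verification:
y'' = -16cos(2x) - 8sin(2x)
y'' + y ≠ 0 (frequency mismatch: got 4 instead of 1)

No, it is not a solution.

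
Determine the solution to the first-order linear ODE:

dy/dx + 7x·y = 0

Using integrating factor method:

General solution: y = Ce^(-7x^2/2)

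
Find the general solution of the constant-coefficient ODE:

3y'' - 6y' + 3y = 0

Characteristic equation: 3r² - 6r + 3 = 0
Divide by 3: r² - 2r + 1 = 0
Factored: (r - 1)² = 0
Repeated root: r = 1
General solution: y = (C₁ + C₂x)e^x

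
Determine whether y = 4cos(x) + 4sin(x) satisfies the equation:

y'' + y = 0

Verification:
y'' = -4cos(x) - 4sin(x)
y'' + y = 0 ✓

Yes, it is a solution.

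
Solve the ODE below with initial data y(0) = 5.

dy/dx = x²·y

General solution: y = Ce^(x³/3)
Applying IC y(0) = 5:
Particular solution: y = 5e^(x³/3)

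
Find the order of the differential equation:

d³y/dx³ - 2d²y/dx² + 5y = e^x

The order is 3 (highest derivative is of order 3).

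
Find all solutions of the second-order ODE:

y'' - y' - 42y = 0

Characteristic equation: r² - r - 42 = 0
Roots: r = 7, -6 (distinct real)
General solution: y = C₁e^(7x) + C₂e^(-6x)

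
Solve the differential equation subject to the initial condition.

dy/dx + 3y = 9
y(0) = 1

General solution: y = 3 + Ce^(-3x)
Applying y(0) = 1: C = 1 - 3 = -2
Particular solution: y = 3 - 2e^(-3x)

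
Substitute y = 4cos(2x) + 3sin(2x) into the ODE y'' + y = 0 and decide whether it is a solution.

Verification:
y'' = -16cos(2x) - 12sin(2x)
y'' + y ≠ 0 (frequency mismatch: got 4 instead of 1)

No, it is not a solution.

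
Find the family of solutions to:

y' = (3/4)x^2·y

Separating variables and integrating:
ln|y| = x^3/4 + C

General solution: y = Ce^(x^3/4)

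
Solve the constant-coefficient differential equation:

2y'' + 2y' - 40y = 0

Characteristic equation: 2r² + 2r - 40 = 0
Divide by 2: r² + r - 20 = 0
Roots: r = 4, -5 (distinct real)
General solution: y = C₁e^(4x) + C₂e^(-5x)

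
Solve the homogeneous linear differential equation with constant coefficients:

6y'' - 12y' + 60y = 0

Characteristic equation: 6r² - 12r + 60 = 0
Divide by 6: r² - 2r + 10 = 0
Roots: r = 1 ± 3i (complex conjugates)
General solution: y = e^x(C₁cos(3x) + C₂sin(3x))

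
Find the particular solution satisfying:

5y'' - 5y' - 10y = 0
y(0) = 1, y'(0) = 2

General solution: y = C₁e^(2x) + C₂e^(-x)
Applying ICs: C₁ = 1, C₂ = 0
Particular solution: y = e^(2x)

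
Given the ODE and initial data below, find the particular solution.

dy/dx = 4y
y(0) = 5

General solution: y = Ce^(4x)
Applying IC y(0) = 5:
Particular solution: y = 5e^(4x)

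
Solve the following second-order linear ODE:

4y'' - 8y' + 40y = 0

Characteristic equation: 4r² - 8r + 40 = 0
Divide by 4: r² - 2r + 10 = 0
Roots: r = 1 ± 3i (complex conjugates)
General solution: y = e^x(C₁cos(3x) + C₂sin(3x))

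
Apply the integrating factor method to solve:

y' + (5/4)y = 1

Using integrating factor method:

General solution: y = 4/5 + Ce^(-5x/4)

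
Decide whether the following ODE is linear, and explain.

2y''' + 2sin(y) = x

Nonlinear (sin(y) is nonlinear in y)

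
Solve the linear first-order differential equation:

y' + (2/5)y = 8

Using integrating factor method:

General solution: y = 20 + Ce^(-2x/5)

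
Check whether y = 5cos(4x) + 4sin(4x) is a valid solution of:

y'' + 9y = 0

Verification:
y'' = -80cos(4x) - 64sin(4x)
y'' + 9y ≠ 0 (frequency mismatch: got 16 instead of 9)

No, it is not a solution.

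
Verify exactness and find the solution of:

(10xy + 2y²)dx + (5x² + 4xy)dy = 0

Verify exactness: ∂M/∂y = ∂N/∂x ✓
Find F(x,y) such that ∂F/∂x = M, ∂F/∂y = N
Solution: 5x²y + 2xy² = C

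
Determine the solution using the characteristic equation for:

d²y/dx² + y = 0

Characteristic equation: r² + 1 = 0
Roots: r = ±i (complex conjugates)
General solution: y = C₁cos(x) + C₂sin(x)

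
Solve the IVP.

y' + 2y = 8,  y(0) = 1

General solution: y = 4 + Ce^(-2x)
Applying y(0) = 1: C = 1 - 4 = -3
Particular solution: y = 4 - 3e^(-2x)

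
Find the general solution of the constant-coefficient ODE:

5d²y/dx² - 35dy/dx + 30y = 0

Characteristic equation: 5r² - 35r + 30 = 0
Divide by 5: r² - 7r + 6 = 0
Roots: r = 6, 1 (distinct real)
General solution: y = C₁e^(6x) + C₂e^x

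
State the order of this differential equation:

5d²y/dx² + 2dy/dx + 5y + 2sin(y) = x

The order is 2 (highest derivative is of order 2).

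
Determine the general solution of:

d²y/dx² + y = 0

Characteristic equation: r² + 1 = 0
Roots: r = ±i (complex conjugates)
General solution: y = C₁cos(x) + C₂sin(x)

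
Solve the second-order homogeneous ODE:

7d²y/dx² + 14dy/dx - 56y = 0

Characteristic equation: 7r² + 14r - 56 = 0
Divide by 7: r² + 2r - 8 = 0
Roots: r = 2, -4 (distinct real)
General solution: y = C₁e^(2x) + C₂e^(-4x)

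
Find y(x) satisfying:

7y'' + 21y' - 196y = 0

Characteristic equation: 7r² + 21r - 196 = 0
Divide by 7: r² + 3r - 28 = 0
Roots: r = 4, -7 (distinct real)
General solution: y = C₁e^(4x) + C₂e^(-7x)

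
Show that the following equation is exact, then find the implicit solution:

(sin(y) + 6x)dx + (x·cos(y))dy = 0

Verify exactness: ∂M/∂y = ∂N/∂x ✓
Find F(x,y) such that ∂F/∂x = M, ∂F/∂y = N
Solution: x·sin(y) + 3x² = C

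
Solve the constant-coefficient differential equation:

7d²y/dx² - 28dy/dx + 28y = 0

Characteristic equation: 7r² - 28r + 28 = 0
Divide by 7: r² - 4r + 4 = 0
Factored: (r - 2)² = 0
Repeated root: r = 2
General solution: y = (C₁ + C₂x)e^(2x)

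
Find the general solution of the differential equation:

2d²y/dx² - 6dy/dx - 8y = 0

Characteristic equation: 2r² - 6r - 8 = 0
Divide by 2: r² - 3r - 4 = 0
Roots: r = 4, -1 (distinct real)
General solution: y = C₁e^(4x) + C₂e^(-x)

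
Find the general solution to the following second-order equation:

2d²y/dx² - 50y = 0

Characteristic equation: 2r² - 50 = 0
Divide by 2: r² - 25 = 0
Roots: r = 5, -5 (distinct real)
General solution: y = C₁e^(5x) + C₂e^(-5x)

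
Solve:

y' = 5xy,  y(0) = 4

General solution: y = Ce^(5x²/2)
Applying IC y(0) = 4:
Particular solution: y = 4e^(5x²/2)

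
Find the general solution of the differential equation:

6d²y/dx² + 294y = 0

Characteristic equation: 6r² + 294 = 0
Divide by 6: r² + 49 = 0
Roots: r = ±7i (complex conjugates)
General solution: y = C₁cos(7x) + C₂sin(7x)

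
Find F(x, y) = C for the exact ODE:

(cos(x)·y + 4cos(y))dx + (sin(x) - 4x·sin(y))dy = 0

Verify exactness: ∂M/∂y = ∂N/∂x ✓
Find F(x,y) such that ∂F/∂x = M, ∂F/∂y = N
Solution: sin(x)·y + 4x·cos(y) = C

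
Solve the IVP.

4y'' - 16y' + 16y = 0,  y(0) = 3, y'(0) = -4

General solution: y = (C₁ + C₂x)e^(2x)
Repeated root r = 2
Applying ICs: C₁ = 3, C₂ = -10
Particular solution: y = (3 - 10x)e^(2x)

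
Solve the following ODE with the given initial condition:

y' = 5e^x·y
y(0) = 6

General solution: y = Ce^(5e^x)
Applying IC y(0) = 6:
Particular solution: y = 6e^(5(e^x - 1))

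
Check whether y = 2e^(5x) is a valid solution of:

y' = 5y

Verification:
y = 2e^(5x)
y' = 10e^(5x)
5y = 10e^(5x)
y' = 5y ✓

Yes, it is a solution.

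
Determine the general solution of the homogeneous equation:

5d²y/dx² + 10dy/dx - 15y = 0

Characteristic equation: 5r² + 10r - 15 = 0
Divide by 5: r² + 2r - 3 = 0
Roots: r = 1, -3 (distinct real)
General solution: y = C₁e^x + C₂e^(-3x)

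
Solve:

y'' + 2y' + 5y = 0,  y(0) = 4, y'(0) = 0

General solution: y = e^(-x)(C₁cos(2x) + C₂sin(2x))
Complex roots r = -1 ± 2i
Applying ICs: C₁ = 4, C₂ = 2
Particular solution: y = e^(-x)(4cos(2x) + 2sin(2x))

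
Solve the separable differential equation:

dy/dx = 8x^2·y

Separating variables and integrating:
ln|y| = 8x^3/3 + C

General solution: y = Ce^(8x^3/3)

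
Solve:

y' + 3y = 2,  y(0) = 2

General solution: y = 2/3 + Ce^(-3x)
Applying y(0) = 2: C = 2 - 2/3 = 4/3
Particular solution: y = 2/3 + (4/3)e^(-3x)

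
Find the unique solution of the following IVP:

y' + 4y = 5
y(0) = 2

General solution: y = 5/4 + Ce^(-4x)
Applying y(0) = 2: C = 2 - 5/4 = 3/4
Particular solution: y = 5/4 + (3/4)e^(-4x)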